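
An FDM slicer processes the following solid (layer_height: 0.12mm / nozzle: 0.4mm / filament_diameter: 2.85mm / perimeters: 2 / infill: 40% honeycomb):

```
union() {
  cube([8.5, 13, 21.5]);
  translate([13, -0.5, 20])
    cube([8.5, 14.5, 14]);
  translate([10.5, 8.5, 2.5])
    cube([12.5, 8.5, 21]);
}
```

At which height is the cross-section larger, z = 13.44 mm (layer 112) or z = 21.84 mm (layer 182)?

layer 112 (z = 13.44 mm)

Layer 112 (z = 13.44): the cube is present — its section is the full 8.5×13 rectangle (area 110.50 mm²); the cube at (13, -0.5) is not intersected at this z (z outside [20, 34]); the 12.5×8.5 cube at (10.5, 8.5) contributes its full rectangle (area 106.25 mm²); Taking the union: the 2 present regions are separate (no shared area or edge), so areas and boundary lengths simply add and each stays a separate island — area = 216.75 mm². So its area = 216.75 mm². Layer 182 (z = 21.84): the cube does not reach this height (z outside [0, 21.5]); the cube at (13, -0.5) (footprint 8.5×14.5) is included at this height (area 123.25 mm²); the 12.5×8.5 cube at (10.5, 8.5) contributes its full rectangle (area 106.25 mm²); Combining (union): the regions partially overlap — summed areas 229.50 mm² minus the doubly-counted overlap 46.75 mm² gives 182.75 mm² — area = 182.75 mm². So its area = 182.75 mm². Layer 112 is larger (216.75 vs 182.75 mm²).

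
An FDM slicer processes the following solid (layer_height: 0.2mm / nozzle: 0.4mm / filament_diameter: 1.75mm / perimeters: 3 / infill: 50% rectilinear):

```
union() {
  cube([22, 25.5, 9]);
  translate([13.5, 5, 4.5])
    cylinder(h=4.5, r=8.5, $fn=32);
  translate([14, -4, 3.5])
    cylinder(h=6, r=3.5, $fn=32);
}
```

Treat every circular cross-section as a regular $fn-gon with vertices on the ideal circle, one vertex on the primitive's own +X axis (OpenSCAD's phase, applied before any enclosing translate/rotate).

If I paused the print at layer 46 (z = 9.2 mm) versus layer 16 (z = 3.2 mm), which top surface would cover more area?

Layer 46 (z = 9.2): the cube is absent (z outside [0, 9]); the cylinder at (13.5, 5) is absent (z outside [4.5, 9]); the r=3.5 cylinder at (14, -4) contributes a regular 32-gon of circumradius 3.5 (area = (32/2)·3.500²·sin(360°/32) = 38.24 mm²); Combining (union): only the r=3.5 cylinder at (14, -4) is present, so the union is just that shape — area = 38.24 mm². So its area = 38.24 mm². Layer 16 (z = 3.2): the 22×25.5 cube contributes its full rectangle (area 561.00 mm²); the cylinder at (13.5, 5) is absent (z outside [4.5, 9]); the cylinder at (14, -4) does not reach this height (z outside [3.5, 9.5]); Merging all regions: only the 22×25.5 cube is present, so the union is just that shape — area = 561.00 mm². So its area = 561.00 mm². Layer 16 is larger (561.00 vs 38.24 mm²).

layer 16 (z = 3.2 mm)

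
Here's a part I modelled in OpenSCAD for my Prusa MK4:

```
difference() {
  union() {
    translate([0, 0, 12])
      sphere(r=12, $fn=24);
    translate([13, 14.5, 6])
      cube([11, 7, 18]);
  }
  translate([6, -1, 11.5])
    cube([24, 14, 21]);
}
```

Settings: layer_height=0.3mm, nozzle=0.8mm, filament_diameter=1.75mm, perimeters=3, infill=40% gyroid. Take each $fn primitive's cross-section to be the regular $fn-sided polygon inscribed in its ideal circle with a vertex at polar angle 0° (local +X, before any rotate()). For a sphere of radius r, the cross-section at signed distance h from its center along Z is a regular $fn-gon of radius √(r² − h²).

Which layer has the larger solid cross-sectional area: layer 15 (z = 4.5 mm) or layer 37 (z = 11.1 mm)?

Layer 15 (z = 4.5): the r=12 sphere slices to a regular 24-gon of circumradius 9.367 (√(r²−h²) with h=7.5 from center) (area = (24/2)·9.367²·sin(360°/24) = 272.54 mm²); the cube at (13, 14.5) does not reach this height (z outside [6, 24]); Taking the union: only the r=12 sphere is present, so the union is just that shape — area = 272.54 mm²; the cube at (6, -1) does not reach this height (z outside [11.5, 32.5]); Subtracting the remaining from the first: none of the subtracted shapes is present at this height, so that combined region is unchanged — area = 272.54 mm². So its area = 272.54 mm². Layer 37 (z = 11.1): the r=12 sphere slices to a regular 24-gon of circumradius 11.966 (√(r²−h²) with h=0.9 from center) (area = (24/2)·11.966²·sin(360°/24) = 444.72 mm²); the cube at (13, 14.5) (footprint 11×7) is included at this height (area 77.00 mm²); Taking the union: the 2 present regions are separate (no shared area or edge), so areas and boundary lengths simply add and each stays a separate island — area = 521.72 mm²; the cube at (6, -1) is not intersected at this z (z outside [11.5, 32.5]); Taking the first minus the rest: none of the subtracted shapes is present at this height, so the result so far is unchanged — area = 521.72 mm². So its area = 521.72 mm². Layer 37 is larger (521.72 vs 272.54 mm²).

layer 37 (z = 11.1 mm)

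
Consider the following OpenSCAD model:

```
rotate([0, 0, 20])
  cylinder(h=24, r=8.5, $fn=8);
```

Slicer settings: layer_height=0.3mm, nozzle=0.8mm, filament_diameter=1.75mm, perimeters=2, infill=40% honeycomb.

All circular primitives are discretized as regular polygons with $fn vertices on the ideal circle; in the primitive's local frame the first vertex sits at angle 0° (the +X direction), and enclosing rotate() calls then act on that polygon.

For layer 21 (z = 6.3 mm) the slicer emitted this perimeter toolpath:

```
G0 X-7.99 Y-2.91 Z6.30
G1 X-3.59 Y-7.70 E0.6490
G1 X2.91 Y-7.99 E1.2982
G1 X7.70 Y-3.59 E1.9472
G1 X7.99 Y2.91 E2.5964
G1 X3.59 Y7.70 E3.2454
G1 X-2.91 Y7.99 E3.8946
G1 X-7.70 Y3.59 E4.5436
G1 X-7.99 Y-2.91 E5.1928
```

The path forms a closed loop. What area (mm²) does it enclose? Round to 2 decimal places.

Apply the shoelace formula to the sequence of (X, Y) vertices; enclosed area = 204.33 mm².

204.33 mm²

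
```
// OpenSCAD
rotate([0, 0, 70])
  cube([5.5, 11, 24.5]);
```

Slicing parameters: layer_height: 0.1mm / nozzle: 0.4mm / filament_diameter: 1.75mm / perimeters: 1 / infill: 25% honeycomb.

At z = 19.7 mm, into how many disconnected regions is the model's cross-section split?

At z = 19.7 mm: the 5.5×11 cube contributes its full rectangle; (whole slice rotated 70° about Z — lengths, areas and connectivity unchanged). The result has 1 disconnected region.

1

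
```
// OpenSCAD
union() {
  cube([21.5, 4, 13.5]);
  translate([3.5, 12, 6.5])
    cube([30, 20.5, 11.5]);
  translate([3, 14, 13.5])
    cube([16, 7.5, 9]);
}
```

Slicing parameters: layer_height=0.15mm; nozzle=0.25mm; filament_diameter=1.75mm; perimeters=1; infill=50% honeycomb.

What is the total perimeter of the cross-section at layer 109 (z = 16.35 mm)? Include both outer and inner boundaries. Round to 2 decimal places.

At z = 16.35 mm: the cube is not intersected at this z (z outside [0, 13.5]); the 30×20.5 cube at (3.5, 12) contributes its full rectangle (perimeter 101.00 mm); the cube at (3, 14) (footprint 16×7.5) is included at this height (perimeter 47.00 mm); Merging all regions: the regions partially overlap (shared area 116.25 mm²), so the edge portions inside another operand are dropped and the merged outline is re-measured after clipping — boundary = 102.00 mm. Overall, the cross-section is a single solid region. Total boundary length (outer) = 102.00 mm.

102.00 mm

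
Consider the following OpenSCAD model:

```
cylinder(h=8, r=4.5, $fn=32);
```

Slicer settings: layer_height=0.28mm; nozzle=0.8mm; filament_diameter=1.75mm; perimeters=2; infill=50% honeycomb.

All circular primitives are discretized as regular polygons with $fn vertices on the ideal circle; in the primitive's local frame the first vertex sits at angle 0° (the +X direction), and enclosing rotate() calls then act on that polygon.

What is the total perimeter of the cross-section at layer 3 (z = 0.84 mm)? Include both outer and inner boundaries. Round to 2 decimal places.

28.23 mm

At z = 0.84 mm: the r=4.5 cylinder gives a regular 32-gon of circumradius 4.5 (constant along its height) (perimeter = 2·32·4.500·sin(180°/32) = 28.23 mm). Overall, the cross-section is a single solid region. Total boundary length (outer) = 28.23 mm.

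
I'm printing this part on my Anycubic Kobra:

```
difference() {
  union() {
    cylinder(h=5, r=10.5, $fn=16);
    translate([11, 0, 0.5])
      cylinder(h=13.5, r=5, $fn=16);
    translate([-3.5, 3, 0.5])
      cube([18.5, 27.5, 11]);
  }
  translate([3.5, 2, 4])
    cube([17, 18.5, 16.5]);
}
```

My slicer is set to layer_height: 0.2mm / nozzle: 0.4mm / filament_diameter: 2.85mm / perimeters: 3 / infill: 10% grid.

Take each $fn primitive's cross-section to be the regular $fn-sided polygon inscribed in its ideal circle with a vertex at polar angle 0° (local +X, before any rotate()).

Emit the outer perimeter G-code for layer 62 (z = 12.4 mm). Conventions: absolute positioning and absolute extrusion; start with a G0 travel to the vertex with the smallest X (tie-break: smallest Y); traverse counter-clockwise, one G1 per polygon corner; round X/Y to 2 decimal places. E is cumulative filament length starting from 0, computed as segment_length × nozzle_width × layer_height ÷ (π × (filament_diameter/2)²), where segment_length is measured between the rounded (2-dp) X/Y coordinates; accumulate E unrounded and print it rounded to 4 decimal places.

At z = 12.4 mm: the cylinder does not reach this height (z outside [0, 5]); the cylinder at (11, 0): section is a regular 16-gon, circumradius r=5; the cube at (-3.5, 3) does not reach this height (z outside [0.5, 11.5]); Combining (union): only the r=5 cylinder at (11, 0) is present, so the union is just that shape — 1 connected region; the cube at (3.5, 2) (footprint 17×18.5) is included at this height; Taking the first minus the rest: starting from the result so far, the 17×18.5 cube at (3.5, 2) partially overlaps it — only the 19.07 mm² overlap (of its 314.50 mm²) is removed, clipping the outline — 1 connected region. The outline is a single polygon with 13 vertices. Extrusion per mm of travel: 0.4 × 0.2 / (π × 1.425²) = 0.012540. Accumulating E over each segment gives final E = 0.3617.

G0 X6.00 Y0.00 Z12.40
G1 X6.38 Y-1.91 E0.0244
G1 X7.46 Y-3.54 E0.0489
G1 X9.09 Y-4.62 E0.0735
G1 X11.00 Y-5.00 E0.0979
G1 X12.91 Y-4.62 E0.1223
G1 X14.54 Y-3.54 E0.1468
G1 X15.62 Y-1.91 E0.1713
G1 X16.00 Y0.00 E0.1958
G1 X15.62 Y1.91 E0.2202
G1 X15.56 Y2.00 E0.2215
G1 X6.44 Y2.00 E0.3359
G1 X6.38 Y1.91 E0.3373
G1 X6.00 Y0.00 E0.3617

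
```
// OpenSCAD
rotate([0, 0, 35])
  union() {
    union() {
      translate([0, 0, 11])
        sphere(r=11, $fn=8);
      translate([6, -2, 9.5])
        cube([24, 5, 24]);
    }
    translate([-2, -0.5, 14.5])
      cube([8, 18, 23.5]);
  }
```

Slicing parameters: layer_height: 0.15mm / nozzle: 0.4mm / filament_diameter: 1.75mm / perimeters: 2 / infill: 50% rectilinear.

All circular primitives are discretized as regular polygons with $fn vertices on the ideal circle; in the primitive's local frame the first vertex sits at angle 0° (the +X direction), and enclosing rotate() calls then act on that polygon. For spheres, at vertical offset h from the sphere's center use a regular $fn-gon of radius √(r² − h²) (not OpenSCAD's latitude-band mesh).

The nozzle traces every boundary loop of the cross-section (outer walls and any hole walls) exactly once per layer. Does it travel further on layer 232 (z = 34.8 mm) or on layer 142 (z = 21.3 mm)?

layer 142 (z = 21.3 mm)

Layer 232 (z = 34.8): the sphere is not intersected at this z (|z−center|=23.800 > r=11); the cube at (6, -2) is not intersected at this z (z outside [9.5, 33.5]); Taking the union: nothing is present at this height; the 8×18 cube at (-2, -0.5) contributes its full rectangle (perimeter 52.00 mm); Merging all regions: only the 8×18 cube at (-2, -0.5) is present, so the union is just that shape — boundary = 52.00 mm; (whole slice rotated 35° about Z — lengths, areas and connectivity unchanged). So its perimeter = 52.00 mm. Layer 142 (z = 21.3): the sphere: section is a regular 8-gon, circumradius = √(r²−h²) = √(11²−10.3²) = 3.861 (perimeter = 2·8·3.861·sin(180°/8) = 23.64 mm); the cube at (6, -2) is present — its section is the full 24×5 rectangle (perimeter 58.00 mm); Combining (union): the 2 present regions are separate (no shared area or edge), so areas and boundary lengths simply add and each stays a separate island — boundary = 81.64 mm; the cube at (-2, -0.5) (footprint 8×18) is included at this height (perimeter 52.00 mm); Combining (union): the regions partially overlap (shared area 20.32 mm²), so the edge portions inside another operand are dropped and the merged outline is re-measured after clipping — boundary = 108.84 mm; (whole slice rotated 35° about Z — lengths, areas and connectivity unchanged). So its perimeter = 108.84 mm. Layer 142 is larger (108.84 vs 52.00 mm).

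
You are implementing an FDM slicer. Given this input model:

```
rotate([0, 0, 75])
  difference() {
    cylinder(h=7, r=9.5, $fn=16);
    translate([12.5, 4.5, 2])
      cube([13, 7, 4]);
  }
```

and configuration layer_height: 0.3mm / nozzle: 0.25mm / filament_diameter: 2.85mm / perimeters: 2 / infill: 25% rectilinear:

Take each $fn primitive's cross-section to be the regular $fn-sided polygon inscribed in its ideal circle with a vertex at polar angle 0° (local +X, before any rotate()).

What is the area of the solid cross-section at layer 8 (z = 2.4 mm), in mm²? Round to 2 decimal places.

276.30 mm²

At z = 2.4 mm: the r=9.5 cylinder gives a regular 16-gon of circumradius 9.5 (constant along its height) (area = (16/2)·9.500²·sin(360°/16) = 276.30 mm²); the cube at (12.5, 4.5) (footprint 13×7) is included at this height (area 91.00 mm²); Subtracting the remaining from the first: starting from the r=9.5 cylinder (276.30 mm²), the 13×7 cube at (12.5, 4.5) misses the remaining region (no effect) — area = 276.30 mm²; (whole slice rotated 75° about Z — lengths, areas and connectivity unchanged). Overall, the cross-section is a single solid region. Net area = 276.30 mm².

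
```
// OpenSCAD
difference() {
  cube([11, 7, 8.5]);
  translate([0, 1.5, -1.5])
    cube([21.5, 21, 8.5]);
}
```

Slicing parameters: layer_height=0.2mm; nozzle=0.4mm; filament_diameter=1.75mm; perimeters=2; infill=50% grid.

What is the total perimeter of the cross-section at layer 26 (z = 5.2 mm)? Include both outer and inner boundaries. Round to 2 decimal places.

25.00 mm

At z = 5.2 mm: the cube is present — its section is the full 11×7 rectangle (perimeter 36.00 mm); the cube at (0, 1.5) is present — its section is the full 21.5×21 rectangle (perimeter 85.00 mm); Subtracting the remaining from the first: starting from the 11×7 cube, the 21.5×21 cube at (0, 1.5) partially overlaps it — only the 60.50 mm² overlap (of its 451.50 mm²) is removed, clipping the outline — boundary = 25.00 mm. Overall, the cross-section is a single solid region. Total boundary length (outer) = 25.00 mm.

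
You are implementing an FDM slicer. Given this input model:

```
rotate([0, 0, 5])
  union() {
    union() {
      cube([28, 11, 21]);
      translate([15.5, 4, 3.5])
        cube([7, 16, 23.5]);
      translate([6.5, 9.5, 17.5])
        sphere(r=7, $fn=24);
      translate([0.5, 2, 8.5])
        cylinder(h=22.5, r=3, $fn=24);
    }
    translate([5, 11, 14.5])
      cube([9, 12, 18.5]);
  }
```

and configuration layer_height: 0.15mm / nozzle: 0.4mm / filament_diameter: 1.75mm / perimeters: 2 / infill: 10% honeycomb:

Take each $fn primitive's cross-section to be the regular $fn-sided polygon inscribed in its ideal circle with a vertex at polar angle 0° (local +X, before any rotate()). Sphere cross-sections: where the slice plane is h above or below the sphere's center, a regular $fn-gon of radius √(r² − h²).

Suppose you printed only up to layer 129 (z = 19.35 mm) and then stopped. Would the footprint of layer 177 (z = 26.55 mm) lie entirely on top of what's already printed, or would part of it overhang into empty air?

Compare the two slices. At z = 19.35: the 28×11 cube contributes its full rectangle (area 308.00 mm²); the cube at (15.5, 4) (footprint 7×16) is included at this height (area 112.00 mm²); the sphere at (6.5, 9.5): section is a regular 24-gon, circumradius = √(r²−h²) = √(7²−1.85²) = 6.751 (area = (24/2)·6.751²·sin(360°/24) = 141.56 mm²); the r=3 cylinder at (0.5, 2) gives a regular 24-gon of circumradius 3 (constant along its height) (area = (24/2)·3.000²·sin(360°/24) = 27.95 mm²); Merging all regions: the regions partially overlap — summed areas 589.51 mm² minus the doubly-counted overlap 154.22 mm² gives 435.29 mm² — area = 435.29 mm²; the 9×12 cube at (5, 11) contributes its full rectangle (area 108.00 mm²); Taking the union: the regions partially overlap — summed areas 543.29 mm² minus the doubly-counted overlap 33.14 mm² gives 510.15 mm² — area = 510.15 mm²; (rotated 5° about Z; rotation is an isometry so areas/perimeters/island counts are preserved). At z = 26.55: the cube does not reach this height (z outside [0, 21]); the 7×16 cube at (15.5, 4) contributes its full rectangle (area 112.00 mm²); the sphere at (6.5, 9.5) does not reach this height (|z−center|=9.050 > r=7); the cylinder at (0.5, 2): section is a regular 24-gon, circumradius r=3 (area = (24/2)·3.000²·sin(360°/24) = 27.95 mm²); Merging all regions: the 2 present regions are separate (no shared area or edge), so areas and boundary lengths simply add and each stays a separate island — area = 139.95 mm²; the 9×12 cube at (5, 11) contributes its full rectangle (area 108.00 mm²); Taking the union: the 2 present regions are separate (no shared area or edge), so areas and boundary lengths simply add and each stays a separate island — area = 247.95 mm²; (rotated 5° about Z; rotation is an isometry so areas/perimeters/island counts are preserved). Checking containment: the cross-section at z = 26.55 is a subset of the cross-section at z = 19.35.

entirely on top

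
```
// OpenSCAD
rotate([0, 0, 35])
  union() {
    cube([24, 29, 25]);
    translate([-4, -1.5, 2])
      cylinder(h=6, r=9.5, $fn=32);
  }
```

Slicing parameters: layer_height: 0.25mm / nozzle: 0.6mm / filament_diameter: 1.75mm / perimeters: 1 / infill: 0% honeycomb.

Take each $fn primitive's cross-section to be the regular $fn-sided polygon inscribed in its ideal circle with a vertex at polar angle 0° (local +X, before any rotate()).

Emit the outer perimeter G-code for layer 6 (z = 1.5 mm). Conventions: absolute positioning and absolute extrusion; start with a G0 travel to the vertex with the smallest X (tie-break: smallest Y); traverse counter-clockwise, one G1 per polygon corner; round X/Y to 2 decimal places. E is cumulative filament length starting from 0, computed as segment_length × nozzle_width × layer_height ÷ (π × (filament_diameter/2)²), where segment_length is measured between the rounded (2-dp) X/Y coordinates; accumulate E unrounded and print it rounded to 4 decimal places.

At z = 1.5 mm: the cube (footprint 24×29) is included at this height; the cylinder at (-4, -1.5) is absent (z outside [2, 8]); Combining (union): only the 24×29 cube is present, so the union is just that shape — 1 connected region; (whole slice rotated 35° about Z — lengths, areas and connectivity unchanged). The outline is a single polygon with 4 vertices. Extrusion per mm of travel: 0.6 × 0.25 / (π × 0.875²) = 0.062363. Accumulating E over each segment gives final E = 6.6101.

G0 X-16.63 Y23.76 Z1.50
G1 X0.00 Y0.00 E1.8086
G1 X19.66 Y13.77 E3.3055
G1 X3.03 Y37.52 E5.1136
G1 X-16.63 Y23.76 E6.6101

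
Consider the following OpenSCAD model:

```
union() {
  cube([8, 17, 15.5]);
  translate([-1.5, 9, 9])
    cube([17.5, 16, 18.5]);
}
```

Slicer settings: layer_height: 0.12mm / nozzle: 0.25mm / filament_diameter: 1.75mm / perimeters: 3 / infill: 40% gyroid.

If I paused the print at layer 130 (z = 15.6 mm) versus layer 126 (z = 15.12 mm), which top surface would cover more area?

layer 126 (z = 15.12 mm)

Layer 130 (z = 15.6): the cube is absent (z outside [0, 15.5]); the cube at (-1.5, 9) is present — its section is the full 17.5×16 rectangle (area 280.00 mm²); Combining (union): only the 17.5×16 cube at (-1.5, 9) is present, so the union is just that shape — area = 280.00 mm². So its area = 280.00 mm². Layer 126 (z = 15.12): the cube is present — its section is the full 8×17 rectangle (area 136.00 mm²); the 17.5×16 cube at (-1.5, 9) contributes its full rectangle (area 280.00 mm²); Merging all regions: the regions partially overlap — summed areas 416.00 mm² minus the doubly-counted overlap 64.00 mm² gives 352.00 mm² — area = 352.00 mm². So its area = 352.00 mm². Layer 126 is larger (352.00 vs 280.00 mm²).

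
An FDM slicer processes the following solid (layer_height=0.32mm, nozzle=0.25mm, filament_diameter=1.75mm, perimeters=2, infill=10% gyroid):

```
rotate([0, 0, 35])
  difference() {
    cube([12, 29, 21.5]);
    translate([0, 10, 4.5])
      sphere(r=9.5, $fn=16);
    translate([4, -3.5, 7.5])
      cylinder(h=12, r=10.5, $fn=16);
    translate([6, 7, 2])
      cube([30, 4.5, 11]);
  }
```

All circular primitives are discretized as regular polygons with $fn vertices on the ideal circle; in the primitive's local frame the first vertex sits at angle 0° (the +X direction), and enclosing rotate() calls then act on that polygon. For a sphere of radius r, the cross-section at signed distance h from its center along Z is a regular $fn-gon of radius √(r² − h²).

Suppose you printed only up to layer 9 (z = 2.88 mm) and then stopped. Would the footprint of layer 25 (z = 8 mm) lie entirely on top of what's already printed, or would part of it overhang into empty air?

part overhangs

Compare the two slices. At z = 2.88: the 12×29 cube contributes its full rectangle (area 348.00 mm²); the sphere at (0, 10): section is a regular 16-gon, circumradius = √(r²−h²) = √(9.5²−1.62²) = 9.361 (area = (16/2)·9.361²·sin(360°/16) = 268.26 mm²); the cylinder at (4, -3.5) is absent (z outside [7.5, 19.5]); the 30×4.5 cube at (6, 7) contributes its full rectangle (area 135.00 mm²); Subtracting the remaining from the first: starting from the 12×29 cube (348.00 mm²), the r=9.5 sphere at (0, 10) partially overlaps it — only the 134.13 mm² overlap (of its 268.26 mm²) is removed, clipping the outline; the 30×4.5 cube at (6, 7) partially overlaps it — only the 13.00 mm² overlap (of its 135.00 mm²) is removed, clipping the outline — area = 200.87 mm²; (whole slice rotated 35° about Z — lengths, areas and connectivity unchanged). At z = 8: the 12×29 cube contributes its full rectangle (area 348.00 mm²); the r=9.5 sphere at (0, 10) slices to a regular 16-gon of circumradius 8.832 (√(r²−h²) with h=3.5 from center) (area = (16/2)·8.832²·sin(360°/16) = 238.79 mm²); the r=10.5 cylinder at (4, -3.5) contributes a regular 16-gon of circumradius 10.5 (area = (16/2)·10.500²·sin(360°/16) = 337.53 mm²); the cube at (6, 7) (footprint 30×4.5) is included at this height (area 135.00 mm²); After the difference (first − rest): starting from the 12×29 cube (348.00 mm²), the r=9.5 sphere at (0, 10) partially overlaps it — only the 119.40 mm² overlap (of its 238.79 mm²) is removed, clipping the outline; the r=10.5 cylinder at (4, -3.5) partially overlaps it — only the 41.36 mm² overlap (of its 337.53 mm²) is removed, clipping the outline; the 30×4.5 cube at (6, 7) partially overlaps it — only the 15.38 mm² overlap (of its 135.00 mm²) is removed, clipping the outline — area = 171.87 mm²; (whole slice rotated 35° about Z — lengths, areas and connectivity unchanged). Checking containment: at z = 8 the cross-section extends beyond the z = 2.88 cross-section by about 7.08 mm².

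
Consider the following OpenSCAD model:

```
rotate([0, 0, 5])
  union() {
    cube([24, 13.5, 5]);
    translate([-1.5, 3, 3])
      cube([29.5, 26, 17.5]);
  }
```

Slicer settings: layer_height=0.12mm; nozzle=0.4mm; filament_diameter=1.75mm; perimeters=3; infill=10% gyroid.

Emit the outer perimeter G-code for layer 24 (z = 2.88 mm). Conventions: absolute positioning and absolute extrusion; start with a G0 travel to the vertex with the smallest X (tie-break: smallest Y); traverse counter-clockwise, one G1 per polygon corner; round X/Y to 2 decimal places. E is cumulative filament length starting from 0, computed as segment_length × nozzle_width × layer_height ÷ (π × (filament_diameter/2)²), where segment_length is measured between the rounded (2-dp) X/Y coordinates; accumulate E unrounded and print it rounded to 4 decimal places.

At z = 2.88 mm: the 24×13.5 cube contributes its full rectangle; the cube at (-1.5, 3) does not reach this height (z outside [3, 20.5]); Taking the union: only the 24×13.5 cube is present, so the union is just that shape — 1 connected region; (whole slice rotated 5° about Z — lengths, areas and connectivity unchanged). The outline is a single polygon with 4 vertices. Extrusion per mm of travel: 0.4 × 0.12 / (π × 0.875²) = 0.019956. Accumulating E over each segment gives final E = 1.4968.

G0 X-1.18 Y13.45 Z2.88
G1 X0.00 Y0.00 E0.2694
G1 X23.91 Y2.09 E0.7484
G1 X22.73 Y15.54 E1.0178
G1 X-1.18 Y13.45 E1.4968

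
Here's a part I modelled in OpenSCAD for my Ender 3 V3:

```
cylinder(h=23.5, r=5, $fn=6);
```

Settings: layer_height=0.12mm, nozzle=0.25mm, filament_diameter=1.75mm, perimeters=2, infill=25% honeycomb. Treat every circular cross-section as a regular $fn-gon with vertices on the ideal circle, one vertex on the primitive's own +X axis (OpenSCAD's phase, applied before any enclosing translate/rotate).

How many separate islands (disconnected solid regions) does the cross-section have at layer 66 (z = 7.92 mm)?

1

At z = 7.92 mm: the cylinder: section is a regular 6-gon, circumradius r=5. Overall, the cross-section is a single solid region. Island count = 1.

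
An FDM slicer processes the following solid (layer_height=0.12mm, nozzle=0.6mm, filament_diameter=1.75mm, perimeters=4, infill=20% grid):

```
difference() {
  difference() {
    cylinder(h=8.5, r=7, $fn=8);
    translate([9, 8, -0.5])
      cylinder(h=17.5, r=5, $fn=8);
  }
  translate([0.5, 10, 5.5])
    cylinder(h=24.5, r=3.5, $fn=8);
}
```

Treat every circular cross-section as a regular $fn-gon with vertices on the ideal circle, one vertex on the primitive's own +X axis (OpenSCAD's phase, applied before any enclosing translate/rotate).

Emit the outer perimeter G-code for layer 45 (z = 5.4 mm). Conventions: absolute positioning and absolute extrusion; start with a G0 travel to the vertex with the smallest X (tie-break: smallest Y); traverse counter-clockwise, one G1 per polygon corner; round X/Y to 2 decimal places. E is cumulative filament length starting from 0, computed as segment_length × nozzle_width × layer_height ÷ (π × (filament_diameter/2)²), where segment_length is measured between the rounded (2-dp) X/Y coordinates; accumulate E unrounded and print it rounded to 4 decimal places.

G0 X-7.00 Y0.00 Z5.40
G1 X-4.95 Y-4.95 E0.1604
G1 X0.00 Y-7.00 E0.3208
G1 X4.95 Y-4.95 E0.4811
G1 X7.00 Y0.00 E0.6415
G1 X4.95 Y4.95 E0.8019
G1 X0.00 Y7.00 E0.9623
G1 X-4.95 Y4.95 E1.1226
G1 X-7.00 Y0.00 E1.2830

At z = 5.4 mm: the r=7 cylinder contributes a regular 8-gon of circumradius 7; the r=5 cylinder at (9, 8) contributes a regular 8-gon of circumradius 5; Taking the first minus the rest: starting from the r=7 cylinder, the r=5 cylinder at (9, 8) misses the remaining region (no effect) — 1 connected region; the cylinder at (0.5, 10) is not intersected at this z (z outside [5.5, 30]); Subtracting the remaining from the first: none of the subtracted shapes is present at this height, so the result so far is unchanged — 1 connected region. The outline is a single polygon with 8 vertices. Extrusion per mm of travel: 0.6 × 0.12 / (π × 0.875²) = 0.029934. Accumulating E over each segment gives final E = 1.2830.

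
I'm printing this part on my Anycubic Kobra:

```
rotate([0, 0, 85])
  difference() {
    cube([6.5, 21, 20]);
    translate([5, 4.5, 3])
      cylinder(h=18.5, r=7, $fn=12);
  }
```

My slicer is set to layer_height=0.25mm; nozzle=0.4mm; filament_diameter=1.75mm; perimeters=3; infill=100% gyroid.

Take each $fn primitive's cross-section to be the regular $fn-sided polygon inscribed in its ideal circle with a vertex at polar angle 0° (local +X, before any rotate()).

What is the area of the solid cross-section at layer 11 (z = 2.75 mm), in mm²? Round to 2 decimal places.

136.50 mm²

At z = 2.75 mm: the cube is present — its section is the full 6.5×21 rectangle (area 136.50 mm²); the cylinder at (5, 4.5) is not intersected at this z (z outside [3, 21.5]); Subtracting the remaining from the first: none of the subtracted shapes is present at this height, so the 6.5×21 cube is unchanged — area = 136.50 mm²; (rotated 85° about Z; rotation is an isometry so areas/perimeters/island counts are preserved). Overall, the cross-section is a single solid region. Net area = 136.50 mm².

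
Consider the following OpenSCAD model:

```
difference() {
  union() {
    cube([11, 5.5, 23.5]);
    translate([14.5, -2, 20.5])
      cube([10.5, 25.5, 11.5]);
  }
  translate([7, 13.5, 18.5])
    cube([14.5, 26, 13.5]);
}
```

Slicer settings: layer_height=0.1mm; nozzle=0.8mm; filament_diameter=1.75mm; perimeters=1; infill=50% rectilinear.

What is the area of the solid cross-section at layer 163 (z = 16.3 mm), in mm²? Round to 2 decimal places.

At z = 16.3 mm: the cube (footprint 11×5.5) is included at this height (area 60.50 mm²); the cube at (14.5, -2) is not intersected at this z (z outside [20.5, 32]); Merging all regions: only the 11×5.5 cube is present, so the union is just that shape — area = 60.50 mm²; the cube at (7, 13.5) is not intersected at this z (z outside [18.5, 32]); Subtracting the remaining from the first: none of the subtracted shapes is present at this height, so that combined region is unchanged — area = 60.50 mm². Overall, the cross-section is a single solid region. Net area = 60.50 mm².

60.50 mm²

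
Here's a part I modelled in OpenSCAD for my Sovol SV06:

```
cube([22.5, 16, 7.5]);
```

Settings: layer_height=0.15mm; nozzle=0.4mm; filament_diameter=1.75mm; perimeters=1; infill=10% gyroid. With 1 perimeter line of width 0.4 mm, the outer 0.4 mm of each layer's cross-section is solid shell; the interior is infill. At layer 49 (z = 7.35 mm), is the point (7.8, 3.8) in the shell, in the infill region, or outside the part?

At z = 7.35 mm: the cube is present — its section is the full 22.5×16 rectangle. Overall, the cross-section is a single solid region. The nearest boundary edge runs (0.00, 0.00)→(22.50, 0.00); distance from the point to it = 3.80 mm. The point is inside the cross-section and 3.80 mm from the nearest boundary — more than the 0.4 mm shell width (1 × 0.4), so it's in the infill interior.

infill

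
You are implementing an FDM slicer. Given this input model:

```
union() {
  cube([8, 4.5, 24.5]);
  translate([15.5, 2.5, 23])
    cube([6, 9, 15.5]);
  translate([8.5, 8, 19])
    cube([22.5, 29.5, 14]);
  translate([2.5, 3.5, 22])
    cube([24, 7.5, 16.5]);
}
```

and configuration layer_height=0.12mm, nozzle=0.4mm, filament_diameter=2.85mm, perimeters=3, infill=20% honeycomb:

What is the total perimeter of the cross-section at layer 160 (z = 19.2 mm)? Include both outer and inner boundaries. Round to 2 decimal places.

129.00 mm

At z = 19.2 mm: the cube (footprint 8×4.5) is included at this height (perimeter 25.00 mm); the cube at (15.5, 2.5) is absent (z outside [23, 38.5]); the 22.5×29.5 cube at (8.5, 8) contributes its full rectangle (perimeter 104.00 mm); the cube at (2.5, 3.5) is not intersected at this z (z outside [22, 38.5]); Merging all regions: the 2 present regions are separate (no shared area or edge), so areas and boundary lengths simply add and each stays a separate island — boundary = 129.00 mm. Overall, the cross-section has 2 separate islands. Total boundary length (outer) = 129.00 mm.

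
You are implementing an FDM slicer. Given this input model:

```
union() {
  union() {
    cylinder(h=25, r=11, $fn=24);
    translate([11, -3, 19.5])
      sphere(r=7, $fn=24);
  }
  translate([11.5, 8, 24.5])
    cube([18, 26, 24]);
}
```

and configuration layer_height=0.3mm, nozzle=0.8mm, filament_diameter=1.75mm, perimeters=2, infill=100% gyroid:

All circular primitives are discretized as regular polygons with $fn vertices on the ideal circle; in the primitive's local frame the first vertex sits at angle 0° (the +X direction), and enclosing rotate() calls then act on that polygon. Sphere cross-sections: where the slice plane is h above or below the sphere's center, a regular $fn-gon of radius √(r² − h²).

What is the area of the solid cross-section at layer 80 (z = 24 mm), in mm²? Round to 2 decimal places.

429.89 mm²

At z = 24 mm: the cylinder: section is a regular 24-gon, circumradius r=11 (area = (24/2)·11.000²·sin(360°/24) = 375.81 mm²); the r=7 sphere at (11, -3) slices to a regular 24-gon of circumradius 5.362 (√(r²−h²) with h=4.5 from center) (area = (24/2)·5.362²·sin(360°/24) = 89.29 mm²); Merging all regions: the regions partially overlap — summed areas 465.10 mm² minus the doubly-counted overlap 35.21 mm² gives 429.89 mm² — area = 429.89 mm²; the cube at (11.5, 8) is not intersected at this z (z outside [24.5, 48.5]); Taking the union: only the result so far is present, so the union is just that shape — area = 429.89 mm². Overall, the cross-section is a single solid region. Net area = 429.89 mm².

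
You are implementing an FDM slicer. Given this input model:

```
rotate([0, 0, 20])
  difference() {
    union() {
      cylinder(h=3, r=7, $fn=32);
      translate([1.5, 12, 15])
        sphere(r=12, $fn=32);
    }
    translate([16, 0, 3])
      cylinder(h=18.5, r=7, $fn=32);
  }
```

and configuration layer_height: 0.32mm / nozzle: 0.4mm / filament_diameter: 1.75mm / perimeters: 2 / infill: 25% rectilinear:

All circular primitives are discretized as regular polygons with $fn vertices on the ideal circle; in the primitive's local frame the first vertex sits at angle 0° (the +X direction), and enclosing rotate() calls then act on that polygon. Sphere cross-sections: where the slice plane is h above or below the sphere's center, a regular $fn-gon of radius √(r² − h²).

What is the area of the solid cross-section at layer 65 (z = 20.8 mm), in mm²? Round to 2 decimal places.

At z = 20.8 mm: the cylinder is not intersected at this z (z outside [0, 3]); the r=12 sphere at (1.5, 12) slices to a regular 32-gon of circumradius 10.505 (√(r²−h²) with h=5.8 from center) (area = (32/2)·10.505²·sin(360°/32) = 344.48 mm²); Combining (union): only the r=12 sphere at (1.5, 12) is present, so the union is just that shape — area = 344.48 mm²; the r=7 cylinder at (16, 0) gives a regular 32-gon of circumradius 7 (constant along its height) (area = (32/2)·7.000²·sin(360°/32) = 152.95 mm²); After the difference (first − rest): starting from the result so far (344.48 mm²), the r=7 cylinder at (16, 0) misses the remaining region (no effect) — area = 344.48 mm²; (rotated 20° about Z; rotation is an isometry so areas/perimeters/island counts are preserved). Overall, the cross-section is a single solid region. Net area = 344.48 mm².

344.48 mm²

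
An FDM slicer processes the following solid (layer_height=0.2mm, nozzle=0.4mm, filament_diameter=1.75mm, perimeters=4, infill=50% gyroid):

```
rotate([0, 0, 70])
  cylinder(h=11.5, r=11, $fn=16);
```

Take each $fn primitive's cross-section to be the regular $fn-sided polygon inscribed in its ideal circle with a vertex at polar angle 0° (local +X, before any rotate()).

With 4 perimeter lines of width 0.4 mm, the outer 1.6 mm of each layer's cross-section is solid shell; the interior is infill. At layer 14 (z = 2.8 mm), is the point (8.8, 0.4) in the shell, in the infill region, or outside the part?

At z = 2.8 mm: the r=11 cylinder contributes a regular 16-gon of circumradius 11; (rotated 70° about Z; rotation is an isometry so areas/perimeters/island counts are preserved). Overall, the cross-section is a single solid region. Undo the 70° rotation: the query point maps to (3.386, -8.132) in the un-rotated model frame. The nearest boundary edge runs (4.21, -10.16)→(7.78, -7.78); distance from the point to it = 2.15 mm. The point is inside the cross-section and 2.15 mm from the nearest boundary — more than the 1.6 mm shell width (4 × 0.4), so it's in the infill interior.

infill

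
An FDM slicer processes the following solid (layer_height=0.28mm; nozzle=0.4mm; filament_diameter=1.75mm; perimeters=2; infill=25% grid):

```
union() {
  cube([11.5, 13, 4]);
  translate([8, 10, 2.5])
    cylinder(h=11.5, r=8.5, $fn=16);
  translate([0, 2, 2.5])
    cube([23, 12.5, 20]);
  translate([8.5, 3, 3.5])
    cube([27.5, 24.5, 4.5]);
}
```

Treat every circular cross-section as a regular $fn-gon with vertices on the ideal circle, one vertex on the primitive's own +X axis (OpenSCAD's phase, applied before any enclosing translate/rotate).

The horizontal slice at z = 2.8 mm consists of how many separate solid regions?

At z = 2.8 mm: the cube (footprint 11.5×13) is included at this height; the r=8.5 cylinder at (8, 10) gives a regular 16-gon of circumradius 8.5 (constant along its height); the cube at (0, 2) (footprint 23×12.5) is included at this height; the cube at (8.5, 3) is not intersected at this z (z outside [3.5, 8]); Taking the union: the regions partially overlap (shared area 307.58 mm²), so overlapping operands fuse into one piece — 1 connected region. The result has 1 disconnected region.

1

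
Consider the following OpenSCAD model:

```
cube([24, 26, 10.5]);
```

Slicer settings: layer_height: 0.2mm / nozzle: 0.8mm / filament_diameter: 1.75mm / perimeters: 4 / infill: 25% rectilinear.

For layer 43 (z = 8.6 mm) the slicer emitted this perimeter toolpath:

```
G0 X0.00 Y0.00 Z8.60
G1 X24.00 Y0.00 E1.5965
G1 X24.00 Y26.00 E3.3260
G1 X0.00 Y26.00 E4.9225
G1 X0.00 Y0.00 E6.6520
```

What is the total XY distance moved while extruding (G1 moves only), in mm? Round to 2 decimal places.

Sum the Euclidean lengths of each G1 segment: total = 100.00 mm.

100.00 mm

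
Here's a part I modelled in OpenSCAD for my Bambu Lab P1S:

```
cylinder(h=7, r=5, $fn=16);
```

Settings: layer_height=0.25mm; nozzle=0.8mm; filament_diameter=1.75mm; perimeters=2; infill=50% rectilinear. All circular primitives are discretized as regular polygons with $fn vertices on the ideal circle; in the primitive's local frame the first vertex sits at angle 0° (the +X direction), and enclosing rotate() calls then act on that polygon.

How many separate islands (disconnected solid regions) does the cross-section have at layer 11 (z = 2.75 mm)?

1

At z = 2.75 mm: the r=5 cylinder contributes a regular 16-gon of circumradius 5. Overall, the cross-section is a single solid region. Island count = 1.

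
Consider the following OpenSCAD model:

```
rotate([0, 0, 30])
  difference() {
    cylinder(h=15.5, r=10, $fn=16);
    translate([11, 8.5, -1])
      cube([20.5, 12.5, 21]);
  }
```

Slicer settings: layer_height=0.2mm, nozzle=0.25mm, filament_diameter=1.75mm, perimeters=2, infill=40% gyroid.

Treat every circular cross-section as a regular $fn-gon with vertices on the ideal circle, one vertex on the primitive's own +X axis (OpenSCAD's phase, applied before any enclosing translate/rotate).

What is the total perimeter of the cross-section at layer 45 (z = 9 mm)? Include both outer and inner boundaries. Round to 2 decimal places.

At z = 9 mm: the r=10 cylinder contributes a regular 16-gon of circumradius 10 (perimeter = 2·16·10.000·sin(180°/16) = 62.43 mm); the 20.5×12.5 cube at (11, 8.5) contributes its full rectangle (perimeter 66.00 mm); Taking the first minus the rest: starting from the r=10 cylinder, the 20.5×12.5 cube at (11, 8.5) misses the remaining region (no effect) — boundary = 62.43 mm; (rotated 30° about Z; rotation is an isometry so areas/perimeters/island counts are preserved). Overall, the cross-section is a single solid region. Total boundary length (outer) = 62.43 mm.

62.43 mm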